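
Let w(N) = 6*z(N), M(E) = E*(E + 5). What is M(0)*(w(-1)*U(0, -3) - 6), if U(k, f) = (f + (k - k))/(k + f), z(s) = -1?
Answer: 0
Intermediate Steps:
U(k, f) = f/(f + k) (U(k, f) = (f + 0)/(f + k) = f/(f + k))
M(E) = E*(5 + E)
w(N) = -6 (w(N) = 6*(-1) = -6)
M(0)*(w(-1)*U(0, -3) - 6) = (0*(5 + 0))*(-(-18)/(-3 + 0) - 6) = (0*5)*(-(-18)/(-3) - 6) = 0*(-(-18)*(-1)/3 - 6) = 0*(-6*1 - 6) = 0*(-6 - 6) = 0*(-12) = 0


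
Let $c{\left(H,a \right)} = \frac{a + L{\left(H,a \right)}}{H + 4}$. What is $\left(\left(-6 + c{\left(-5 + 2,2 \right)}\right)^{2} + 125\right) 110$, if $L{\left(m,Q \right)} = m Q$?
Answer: $24750$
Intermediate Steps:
$L{\left(m,Q \right)} = Q m$
$c{\left(H,a \right)} = \frac{a + H a}{4 + H}$ ($c{\left(H,a \right)} = \frac{a + a H}{H + 4} = \frac{a + H a}{4 + H}$)
$\left(\left(-6 + c{\left(-5 + 2,2 \right)}\right)^{2} + 125\right) 110 = \left(\left(-6 + \frac{2 \left(1 + \left(-5 + 2\right)\right)}{4 + \left(-5 + 2\right)}\right)^{2} + 125\right) 110 = \left(\left(-6 + \frac{2 \left(1 - 3\right)}{4 - 3}\right)^{2} + 125\right) 110 = \left(\left(-6 + 2 \cdot 1^{-1} \left(-2\right)\right)^{2} + 125\right) 110 = \left(\left(-6 + 2 \cdot 1 \left(-2\right)\right)^{2} + 125\right) 110 = \left(\left(-6 - 4\right)^{2} + 125\right) 110 = \left(\left(-10\right)^{2} + 125\right) 110 = \left(100 + 125\right) 110 = 225 \cdot 110 = 24750$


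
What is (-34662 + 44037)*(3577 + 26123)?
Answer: 278437500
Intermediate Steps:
(-34662 + 44037)*(3577 + 26123) = 9375*29700 = 278437500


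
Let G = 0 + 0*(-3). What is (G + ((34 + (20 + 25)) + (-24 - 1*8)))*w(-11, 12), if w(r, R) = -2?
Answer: -94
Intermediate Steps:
G = 0 (G = 0 + 0 = 0)
(G + ((34 + (20 + 25)) + (-24 - 1*8)))*w(-11, 12) = (0 + ((34 + (20 + 25)) + (-24 - 1*8)))*(-2) = (0 + ((34 + 45) + (-24 - 8)))*(-2) = (0 + (79 - 32))*(-2) = (0 + 47)*(-2) = 47*(-2) = -94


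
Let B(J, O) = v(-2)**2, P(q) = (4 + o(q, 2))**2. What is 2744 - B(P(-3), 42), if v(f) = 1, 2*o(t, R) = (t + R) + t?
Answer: 2743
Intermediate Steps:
o(t, R) = t + R/2 (o(t, R) = ((t + R) + t)/2 = ((R + t) + t)/2 = (R + 2*t)/2 = t + R/2)
P(q) = (5 + q)**2 (P(q) = (4 + (q + (1/2)*2))**2 = (4 + (q + 1))**2 = (4 + (1 + q))**2 = (5 + q)**2)
B(J, O) = 1 (B(J, O) = 1**2 = 1)
2744 - B(P(-3), 42) = 2744 - 1*1 = 2744 - 1 = 2743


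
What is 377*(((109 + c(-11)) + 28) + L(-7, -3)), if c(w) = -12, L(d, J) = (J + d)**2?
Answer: 84825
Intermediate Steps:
377*(((109 + c(-11)) + 28) + L(-7, -3)) = 377*(((109 - 12) + 28) + (-3 - 7)**2) = 377*((97 + 28) + (-10)**2) = 377*(125 + 100) = 377*225 = 84825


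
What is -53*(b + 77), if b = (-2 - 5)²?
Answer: -6678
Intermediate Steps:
b = 49 (b = (-7)² = 49)
-53*(b + 77) = -53*(49 + 77) = -53*126 = -6678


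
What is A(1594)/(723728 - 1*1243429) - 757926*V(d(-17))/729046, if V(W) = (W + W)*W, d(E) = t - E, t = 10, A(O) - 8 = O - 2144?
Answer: -287149184620388/189442967623 ≈ -1515.8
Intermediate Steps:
A(O) = -2136 + O (A(O) = 8 + (O - 2144) = 8 + (-2144 + O) = -2136 + O)
d(E) = 10 - E
V(W) = 2*W² (V(W) = (2*W)*W = 2*W²)
A(1594)/(723728 - 1*1243429) - 757926*V(d(-17))/729046 = (-2136 + 1594)/(723728 - 1*1243429) - 757926*(10 - 1*(-17))²/364523 = -542/(723728 - 1243429) - 757926*(10 + 17)²/364523 = -542/(-519701) - 757926/(729046/((2*27²))) = -542*(-1/519701) - 757926/(729046/((2*729))) = 542/519701 - 757926/(729046/1458) = 542/519701 - 757926/(729046*(1/1458)) = 542/519701 - 757926/364523/729 = 542/519701 - 757926*729/364523 = 542/519701 - 552528054/364523 = -287149184620388/189442967623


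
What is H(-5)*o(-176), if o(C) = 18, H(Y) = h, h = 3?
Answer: 54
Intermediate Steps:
H(Y) = 3
H(-5)*o(-176) = 3*18 = 54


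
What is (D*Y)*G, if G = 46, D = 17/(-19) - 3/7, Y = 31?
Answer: -250976/133 ≈ -1887.0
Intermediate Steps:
D = -176/133 (D = 17*(-1/19) - 3*⅐ = -17/19 - 3/7 = -176/133 ≈ -1.3233)
(D*Y)*G = -176/133*31*46 = -5456/133*46 = -250976/133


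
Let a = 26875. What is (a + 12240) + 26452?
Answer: 65567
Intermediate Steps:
(a + 12240) + 26452 = (26875 + 12240) + 26452 = 39115 + 26452 = 65567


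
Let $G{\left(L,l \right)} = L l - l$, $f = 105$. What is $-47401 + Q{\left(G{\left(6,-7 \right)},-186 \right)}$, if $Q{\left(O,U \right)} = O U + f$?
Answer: $-40786$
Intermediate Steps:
$G{\left(L,l \right)} = - l + L l$
$Q{\left(O,U \right)} = 105 + O U$ ($Q{\left(O,U \right)} = O U + 105 = 105 + O U$)
$-47401 + Q{\left(G{\left(6,-7 \right)},-186 \right)} = -47401 + \left(105 + - 7 \left(-1 + 6\right) \left(-186\right)\right) = -47401 + \left(105 + \left(-7\right) 5 \left(-186\right)\right) = -47401 + \left(105 - -6510\right) = -47401 + \left(105 + 6510\right) = -47401 + 6615 = -40786$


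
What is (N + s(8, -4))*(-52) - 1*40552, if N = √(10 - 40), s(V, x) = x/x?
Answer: -40604 - 52*I*√30 ≈ -40604.0 - 284.82*I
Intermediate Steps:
s(V, x) = 1
N = I*√30 (N = √(-30) = I*√30 ≈ 5.4772*I)
(N + s(8, -4))*(-52) - 1*40552 = (I*√30 + 1)*(-52) - 1*40552 = (1 + I*√30)*(-52) - 40552 = (-52 - 52*I*√30) - 40552 = -40604 - 52*I*√30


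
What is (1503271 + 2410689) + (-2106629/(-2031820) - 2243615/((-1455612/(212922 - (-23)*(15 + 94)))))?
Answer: 112122873453977929/26406621195 ≈ 4.2460e+6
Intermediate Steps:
(1503271 + 2410689) + (-2106629/(-2031820) - 2243615/((-1455612/(212922 - (-23)*(15 + 94))))) = 3913960 + (-2106629*(-1/2031820) - 2243615/((-1455612/(212922 - (-23)*109)))) = 3913960 + (300947/290260 - 2243615/((-1455612/(212922 - 1*(-2507))))) = 3913960 + (300947/290260 - 2243615/((-1455612/(212922 + 2507)))) = 3913960 + (300947/290260 - 2243615/((-1455612/215429))) = 3913960 + (300947/290260 - 2243615/((-1455612*1/215429))) = 3913960 + (300947/290260 - 2243615/(-1455612/215429)) = 3913960 + (300947/290260 - 2243615*(-215429/1455612)) = 3913960 + (300947/290260 + 483339735835/1455612) = 3913960 + 8768414361595729/26406621195 = 112122873453977929/26406621195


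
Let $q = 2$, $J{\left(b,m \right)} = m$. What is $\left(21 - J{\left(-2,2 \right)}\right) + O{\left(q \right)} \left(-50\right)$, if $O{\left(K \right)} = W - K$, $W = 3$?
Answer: $-31$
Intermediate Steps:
$O{\left(K \right)} = 3 - K$
$\left(21 - J{\left(-2,2 \right)}\right) + O{\left(q \right)} \left(-50\right) = \left(21 - 2\right) + \left(3 - 2\right) \left(-50\right) = 19 + 1 \left(-50\right) = 19 - 50 = -31$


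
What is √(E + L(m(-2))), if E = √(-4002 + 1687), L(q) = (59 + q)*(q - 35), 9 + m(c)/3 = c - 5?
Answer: √(-913 + I*√2315) ≈ 0.7959 + 30.226*I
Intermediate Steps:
m(c) = -42 + 3*c (m(c) = -27 + 3*(c - 5) = -27 + 3*(-5 + c) = -27 + (-15 + 3*c) = -42 + 3*c)
L(q) = (-35 + q)*(59 + q) (L(q) = (59 + q)*(-35 + q) = (-35 + q)*(59 + q))
E = I*√2315 (E = √(-2315) = I*√2315 ≈ 48.114*I)
√(E + L(m(-2))) = √(I*√2315 + (-2065 + (-42 + 3*(-2))² + 24*(-42 + 3*(-2)))) = √(I*√2315 + (-2065 + (-42 - 6)² + 24*(-42 - 6))) = √(I*√2315 + (-2065 + (-48)² + 24*(-48))) = √(I*√2315 + (-2065 + 2304 - 1152)) = √(I*√2315 - 913) = √(-913 + I*√2315)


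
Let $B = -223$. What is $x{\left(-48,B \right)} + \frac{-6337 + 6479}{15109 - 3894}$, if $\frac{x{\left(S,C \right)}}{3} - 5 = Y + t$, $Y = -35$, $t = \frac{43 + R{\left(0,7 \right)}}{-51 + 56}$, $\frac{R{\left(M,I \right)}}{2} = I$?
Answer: $- \frac{125131}{2243} \approx -55.787$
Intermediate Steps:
$R{\left(M,I \right)} = 2 I$
$t = \frac{57}{5}$ ($t = \frac{43 + 2 \cdot 7}{-51 + 56} = \frac{43 + 14}{5} = 57 \cdot \frac{1}{5} = \frac{57}{5} \approx 11.4$)
$x{\left(S,C \right)} = - \frac{279}{5}$ ($x{\left(S,C \right)} = 15 + 3 \left(-35 + \frac{57}{5}\right) = 15 + 3 \left(- \frac{118}{5}\right) = 15 - \frac{354}{5} = - \frac{279}{5}$)
$x{\left(-48,B \right)} + \frac{-6337 + 6479}{15109 - 3894} = - \frac{279}{5} + \frac{-6337 + 6479}{15109 - 3894} = - \frac{279}{5} + \frac{142}{11215} = - \frac{125131}{2243}$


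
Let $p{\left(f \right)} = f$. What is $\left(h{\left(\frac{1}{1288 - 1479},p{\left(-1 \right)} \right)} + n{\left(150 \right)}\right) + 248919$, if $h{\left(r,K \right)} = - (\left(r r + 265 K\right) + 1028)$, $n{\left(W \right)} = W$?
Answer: $\frac{9058451185}{36481} \approx 2.4831 \cdot 10^{5}$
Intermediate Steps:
$h{\left(r,K \right)} = -1028 - r^{2} - 265 K$ ($h{\left(r,K \right)} = - (\left(r^{2} + 265 K\right) + 1028) = - (1028 + r^{2} + 265 K) = -1028 - r^{2} - 265 K$)
$\left(h{\left(\frac{1}{1288 - 1479},p{\left(-1 \right)} \right)} + n{\left(150 \right)}\right) + 248919 = \left(\left(-1028 - \left(\frac{1}{1288 - 1479}\right)^{2} - -265\right) + 150\right) + 248919 = \left(\left(-1028 - \left(\frac{1}{-191}\right)^{2} + 265\right) + 150\right) + 248919 = \left(\left(-1028 - \left(- \frac{1}{191}\right)^{2} + 265\right) + 150\right) + 248919 = \left(\left(-1028 - \frac{1}{36481} + 265\right) + 150\right) + 248919 = \left(- \frac{27835004}{36481} + 150\right) + 248919 = - \frac{22362854}{36481} + 248919 = \frac{9058451185}{36481}$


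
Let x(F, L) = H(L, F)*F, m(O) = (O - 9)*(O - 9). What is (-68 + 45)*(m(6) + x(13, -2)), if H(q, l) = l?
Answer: -4094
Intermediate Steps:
m(O) = (-9 + O)**2 (m(O) = (-9 + O)*(-9 + O) = (-9 + O)**2)
x(F, L) = F**2 (x(F, L) = F*F = F**2)
(-68 + 45)*(m(6) + x(13, -2)) = (-68 + 45)*((-9 + 6)**2 + 13**2) = -23*((-3)**2 + 169) = -23*(9 + 169) = -23*178 = -4094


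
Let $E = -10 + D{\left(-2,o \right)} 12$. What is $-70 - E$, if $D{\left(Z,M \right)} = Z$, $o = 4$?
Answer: $-36$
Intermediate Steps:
$E = -34$ ($E = -10 - 24 = -34$)
$-70 - E = -70 - -34 = -70 + 34 = -36$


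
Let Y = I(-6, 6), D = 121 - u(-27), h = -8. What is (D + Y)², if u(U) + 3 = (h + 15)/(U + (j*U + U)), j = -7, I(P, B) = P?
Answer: 253541929/18225 ≈ 13912.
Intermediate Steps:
u(U) = -3 - 7/(5*U) (u(U) = -3 + (-8 + 15)/(U + (-7*U + U)) = -3 + 7/(U - 6*U) = -3 + 7/((-5*U)) = -3 + 7*(-1/(5*U)) = -3 - 7/(5*U))
D = 16733/135 (D = 121 - (-3 - 7/5/(-27)) = 121 - (-3 - 7/5*(-1/27)) = 121 - (-3 + 7/135) = 121 - 1*(-398/135) = 121 + 398/135 = 16733/135 ≈ 123.95)
Y = -6
(D + Y)² = (16733/135 - 6)² = (15923/135)² = 253541929/18225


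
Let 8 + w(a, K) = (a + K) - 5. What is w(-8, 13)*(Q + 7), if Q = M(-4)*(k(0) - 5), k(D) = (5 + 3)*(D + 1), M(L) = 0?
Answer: -56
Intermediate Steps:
w(a, K) = -13 + K + a (w(a, K) = -8 + ((a + K) - 5) = -8 + ((K + a) - 5) = -8 + (-5 + K + a) = -13 + K + a)
k(D) = 8 + 8*D (k(D) = 8*(1 + D) = 8 + 8*D)
Q = 0 (Q = 0*((8 + 8*0) - 5) = 0*((8 + 0) - 5) = 0*(8 - 5) = 0*3 = 0)
w(-8, 13)*(Q + 7) = (-13 + 13 - 8)*(0 + 7) = -8*7 = -56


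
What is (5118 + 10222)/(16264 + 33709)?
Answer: 260/847 ≈ 0.30697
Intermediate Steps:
(5118 + 10222)/(16264 + 33709) = 15340/49973 = 15340*(1/49973) = 260/847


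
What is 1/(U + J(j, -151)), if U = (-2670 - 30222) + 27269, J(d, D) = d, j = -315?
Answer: -1/5938 ≈ -0.00016841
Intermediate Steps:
U = -5623 (U = -32892 + 27269 = -5623)
1/(U + J(j, -151)) = 1/(-5623 - 315) = 1/(-5938) = -1/5938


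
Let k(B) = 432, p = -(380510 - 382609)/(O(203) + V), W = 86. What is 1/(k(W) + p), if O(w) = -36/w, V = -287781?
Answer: 58419579/25236832031 ≈ 0.0023149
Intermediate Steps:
p = -426097/58419579 (p = -(380510 - 382609)/(-36/203 - 287781) = -(-2099)/(-36*1/203 - 287781) = -(-2099)/(-36/203 - 287781) = -(-2099)/(-58419579/203) = -(-2099)*(-203)/58419579 = -1*426097/58419579 = -426097/58419579 ≈ -0.0072937)
1/(k(W) + p) = 1/(432 - 426097/58419579) = 1/(25236832031/58419579) = 58419579/25236832031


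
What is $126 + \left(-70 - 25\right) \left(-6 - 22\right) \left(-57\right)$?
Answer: $-151494$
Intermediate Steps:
$126 + \left(-70 - 25\right) \left(-6 - 22\right) \left(-57\right) = 126 + \left(-95\right) \left(-28\right) \left(-57\right) = 126 + 2660 \left(-57\right) = 126 - 151620 = -151494$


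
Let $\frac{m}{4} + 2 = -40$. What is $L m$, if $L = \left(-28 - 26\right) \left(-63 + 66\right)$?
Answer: $27216$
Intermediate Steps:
$m = -168$ ($m = -8 + 4 \left(-40\right) = -8 - 160 = -168$)
$L = -162$ ($L = \left(-54\right) 3 = -162$)
$L m = \left(-162\right) \left(-168\right) = 27216$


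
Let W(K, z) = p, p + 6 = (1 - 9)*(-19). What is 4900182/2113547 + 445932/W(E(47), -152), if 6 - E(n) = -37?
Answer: 471606833688/154288931 ≈ 3056.6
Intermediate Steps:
p = 146 (p = -6 + (1 - 9)*(-19) = -6 - 8*(-19) = -6 + 152 = 146)
E(n) = 43 (E(n) = 6 - 1*(-37) = 6 + 37 = 43)
W(K, z) = 146
4900182/2113547 + 445932/W(E(47), -152) = 4900182/2113547 + 445932/146 = 4900182*(1/2113547) + 445932*(1/146) = 4900182/2113547 + 222966/73 = 471606833688/154288931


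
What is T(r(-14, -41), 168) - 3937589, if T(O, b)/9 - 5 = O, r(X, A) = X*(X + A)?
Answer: -3930614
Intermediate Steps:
r(X, A) = X*(A + X)
T(O, b) = 45 + 9*O
T(r(-14, -41), 168) - 3937589 = (45 + 9*(-14*(-41 - 14))) - 3937589 = (45 + 9*(-14*(-55))) - 3937589 = (45 + 9*770) - 3937589 = (45 + 6930) - 3937589 = 6975 - 3937589 = -3930614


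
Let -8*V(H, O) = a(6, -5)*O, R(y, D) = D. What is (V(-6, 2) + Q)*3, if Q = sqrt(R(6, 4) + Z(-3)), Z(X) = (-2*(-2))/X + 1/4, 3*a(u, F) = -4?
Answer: 1 + sqrt(105)/2 ≈ 6.1235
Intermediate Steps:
a(u, F) = -4/3 (a(u, F) = (1/3)*(-4) = -4/3)
Z(X) = 1/4 + 4/X (Z(X) = 4/X + 1*(1/4) = 4/X + 1/4 = 1/4 + 4/X)
V(H, O) = O/6 (V(H, O) = -(-1)*O/6 = O/6)
Q = sqrt(105)/6 (Q = sqrt(4 + (1/4)*(16 - 3)/(-3)) = sqrt(4 + (1/4)*(-1/3)*13) = sqrt(4 - 13/12) = sqrt(35/12) = sqrt(105)/6 ≈ 1.7078)
(V(-6, 2) + Q)*3 = ((1/6)*2 + sqrt(105)/6)*3 = (1/3 + sqrt(105)/6)*3 = 1 + sqrt(105)/2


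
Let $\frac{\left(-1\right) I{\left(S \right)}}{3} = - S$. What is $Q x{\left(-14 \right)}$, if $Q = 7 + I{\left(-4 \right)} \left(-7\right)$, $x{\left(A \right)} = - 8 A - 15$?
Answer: $8827$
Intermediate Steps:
$I{\left(S \right)} = 3 S$ ($I{\left(S \right)} = - 3 \left(- S\right) = 3 S$)
$x{\left(A \right)} = -15 - 8 A$
$Q = 91$ ($Q = 7 + 3 \left(-4\right) \left(-7\right) = 7 - -84 = 7 + 84 = 91$)
$Q x{\left(-14 \right)} = 91 \left(-15 - -112\right) = 91 \left(-15 + 112\right) = 91 \cdot 97 = 8827$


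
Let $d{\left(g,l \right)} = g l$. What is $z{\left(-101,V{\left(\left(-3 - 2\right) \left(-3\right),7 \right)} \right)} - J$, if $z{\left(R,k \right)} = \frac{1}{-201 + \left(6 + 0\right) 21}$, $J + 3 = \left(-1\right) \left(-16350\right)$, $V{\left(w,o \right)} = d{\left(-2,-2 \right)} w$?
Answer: $- \frac{1226026}{75} \approx -16347.0$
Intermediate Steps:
$V{\left(w,o \right)} = 4 w$ ($V{\left(w,o \right)} = \left(-2\right) \left(-2\right) w = 4 w$)
$J = 16347$ ($J = -3 - -16350 = -3 + 16350 = 16347$)
$z{\left(R,k \right)} = - \frac{1}{75}$ ($z{\left(R,k \right)} = \frac{1}{-201 + 6 \cdot 21} = \frac{1}{-201 + 126} = \frac{1}{-75} = - \frac{1}{75}$)
$z{\left(-101,V{\left(\left(-3 - 2\right) \left(-3\right),7 \right)} \right)} - J = - \frac{1}{75} - 16347 = - \frac{1226026}{75}$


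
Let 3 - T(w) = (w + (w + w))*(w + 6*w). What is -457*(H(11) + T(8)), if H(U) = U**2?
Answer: 557540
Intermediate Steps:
T(w) = 3 - 21*w**2 (T(w) = 3 - (w + (w + w))*(w + 6*w) = 3 - (w + 2*w)*7*w = 3 - 3*w*7*w = 3 - 21*w**2)
-457*(H(11) + T(8)) = -457*(11**2 + (3 - 21*8**2)) = -457*(121 + (3 - 21*64)) = -457*(121 + (3 - 1344)) = -457*(121 - 1341) = -457*(-1220) = 557540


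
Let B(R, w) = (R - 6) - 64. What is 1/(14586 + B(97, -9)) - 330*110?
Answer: -530451899/14613 ≈ -36300.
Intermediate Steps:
B(R, w) = -70 + R (B(R, w) = (-6 + R) - 64 = -70 + R)
1/(14586 + B(97, -9)) - 330*110 = 1/(14586 + (-70 + 97)) - 330*110 = 1/(14586 + 27) - 1*36300 = 1/14613 - 36300 = -530451899/14613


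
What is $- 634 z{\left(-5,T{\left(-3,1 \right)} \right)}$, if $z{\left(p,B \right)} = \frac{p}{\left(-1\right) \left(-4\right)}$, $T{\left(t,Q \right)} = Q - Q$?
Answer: $\frac{1585}{2} \approx 792.5$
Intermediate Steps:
$T{\left(t,Q \right)} = 0$
$z{\left(p,B \right)} = \frac{p}{4}$
$- 634 z{\left(-5,T{\left(-3,1 \right)} \right)} = - 634 \cdot \frac{1}{4} \left(-5\right) = \left(-634\right) \left(- \frac{5}{4}\right) = \frac{1585}{2}$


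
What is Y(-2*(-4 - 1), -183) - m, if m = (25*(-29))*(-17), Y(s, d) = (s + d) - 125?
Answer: -12623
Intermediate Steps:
Y(s, d) = -125 + d + s (Y(s, d) = (d + s) - 125 = -125 + d + s)
m = 12325 (m = -725*(-17) = 12325)
Y(-2*(-4 - 1), -183) - m = (-125 - 183 - 2*(-4 - 1)) - 1*12325 = (-125 - 183 - 2*(-5)) - 12325 = (-125 - 183 + 10) - 12325 = -298 - 12325 = -12623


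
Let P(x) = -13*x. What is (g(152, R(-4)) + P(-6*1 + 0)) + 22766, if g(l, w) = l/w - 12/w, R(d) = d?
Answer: 22809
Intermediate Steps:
g(l, w) = -12/w + l/w
(g(152, R(-4)) + P(-6*1 + 0)) + 22766 = ((-12 + 152)/(-4) - 13*(-6*1 + 0)) + 22766 = (-1/4*140 - 13*(-6 + 0)) + 22766 = (-35 - 13*(-6)) + 22766 = (-35 + 78) + 22766 = 43 + 22766 = 22809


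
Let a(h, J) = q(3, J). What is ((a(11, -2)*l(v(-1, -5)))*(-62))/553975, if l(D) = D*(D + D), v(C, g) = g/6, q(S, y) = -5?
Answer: 155/199431 ≈ 0.00077721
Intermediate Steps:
v(C, g) = g/6 (v(C, g) = g*(⅙) = g/6)
a(h, J) = -5
l(D) = 2*D² (l(D) = D*(2*D) = 2*D²)
((a(11, -2)*l(v(-1, -5)))*(-62))/553975 = (-10*((⅙)*(-5))²*(-62))/553975 = (-10*(-⅚)²*(-62))*(1/553975) = (-10*25/36*(-62))*(1/553975) = (-5*25/18*(-62))*(1/553975) = -125/18*(-62)*(1/553975) = (3875/9)*(1/553975) = 155/199431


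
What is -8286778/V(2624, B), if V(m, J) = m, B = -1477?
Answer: -4143389/1312 ≈ -3158.1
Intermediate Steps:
-8286778/V(2624, B) = -8286778/2624 = -8286778*1/2624 = -4143389/1312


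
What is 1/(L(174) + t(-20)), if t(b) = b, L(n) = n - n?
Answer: -1/20 ≈ -0.050000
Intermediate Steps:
L(n) = 0
1/(L(174) + t(-20)) = 1/(0 - 20) = 1/(-20) = -1/20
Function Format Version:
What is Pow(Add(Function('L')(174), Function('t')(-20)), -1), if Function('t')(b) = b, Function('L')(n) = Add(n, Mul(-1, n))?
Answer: Rational(-1, 20) ≈ -0.050000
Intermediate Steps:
Function('L')(n) = 0
Pow(Add(Function('L')(174), Function('t')(-20)), -1) = Pow(Add(0, -20), -1) = Pow(-20, -1) = Rational(-1, 20)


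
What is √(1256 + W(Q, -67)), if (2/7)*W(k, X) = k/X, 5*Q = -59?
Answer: √564095110/670 ≈ 35.449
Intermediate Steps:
Q = -59/5 (Q = (⅕)*(-59) = -59/5 ≈ -11.800)
W(k, X) = 7*k/(2*X) (W(k, X) = 7*(k/X)/2 = 7*k/(2*X))
√(1256 + W(Q, -67)) = √(1256 + (7/2)*(-59/5)/(-67)) = √(1256 + (7/2)*(-59/5)*(-1/67)) = √(1256 + 413/670) = √(841933/670) = √564095110/670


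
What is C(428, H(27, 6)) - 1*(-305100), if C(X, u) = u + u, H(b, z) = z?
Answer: 305112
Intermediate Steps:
C(X, u) = 2*u
C(428, H(27, 6)) - 1*(-305100) = 2*6 - 1*(-305100) = 12 + 305100 = 305112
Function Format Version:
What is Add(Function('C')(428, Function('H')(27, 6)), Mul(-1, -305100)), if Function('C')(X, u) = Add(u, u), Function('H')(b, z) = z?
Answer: 305112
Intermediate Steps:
Function('C')(X, u) = Mul(2, u)
Add(Function('C')(428, Function('H')(27, 6)), Mul(-1, -305100)) = Add(Mul(2, 6), Mul(-1, -305100)) = Add(12, 305100) = 305112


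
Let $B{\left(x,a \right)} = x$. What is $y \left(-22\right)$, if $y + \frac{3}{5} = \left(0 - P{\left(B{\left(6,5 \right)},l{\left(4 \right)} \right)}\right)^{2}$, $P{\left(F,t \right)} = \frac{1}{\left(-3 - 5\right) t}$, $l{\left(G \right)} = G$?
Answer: $\frac{33737}{2560} \approx 13.179$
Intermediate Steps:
$P{\left(F,t \right)} = - \frac{1}{8 t}$ ($P{\left(F,t \right)} = \frac{1}{\left(-8\right) t} = - \frac{1}{8 t}$)
$y = - \frac{3067}{5120}$ ($y = - \frac{3}{5} + \left(0 - - \frac{1}{8 \cdot 4}\right)^{2} = - \frac{3}{5} + \left(0 - \left(- \frac{1}{8}\right) \frac{1}{4}\right)^{2} = - \frac{3}{5} + \left(0 - - \frac{1}{32}\right)^{2} = - \frac{3}{5} + \left(0 + \frac{1}{32}\right)^{2} = - \frac{3}{5} + \left(\frac{1}{32}\right)^{2} = - \frac{3}{5} + \frac{1}{1024} = - \frac{3067}{5120} \approx -0.59902$)
$y \left(-22\right) = \left(- \frac{3067}{5120}\right) \left(-22\right) = \frac{33737}{2560}$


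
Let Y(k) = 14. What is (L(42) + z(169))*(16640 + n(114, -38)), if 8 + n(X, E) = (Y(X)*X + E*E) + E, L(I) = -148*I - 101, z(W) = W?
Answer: -120709832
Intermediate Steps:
L(I) = -101 - 148*I
n(X, E) = -8 + E + E² + 14*X (n(X, E) = -8 + ((14*X + E*E) + E) = -8 + ((14*X + E²) + E) = -8 + ((E² + 14*X) + E) = -8 + (E + E² + 14*X) = -8 + E + E² + 14*X)
(L(42) + z(169))*(16640 + n(114, -38)) = ((-101 - 148*42) + 169)*(16640 + (-8 - 38 + (-38)² + 14*114)) = ((-101 - 6216) + 169)*(16640 + (-8 - 38 + 1444 + 1596)) = (-6317 + 169)*(16640 + 2994) = -6148*19634 = -120709832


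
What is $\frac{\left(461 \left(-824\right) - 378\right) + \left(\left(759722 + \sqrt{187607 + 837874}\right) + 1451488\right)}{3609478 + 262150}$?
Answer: $\frac{457742}{967907} + \frac{\sqrt{1025481}}{3871628} \approx 0.47318$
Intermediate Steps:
$\frac{\left(461 \left(-824\right) - 378\right) + \left(\left(759722 + \sqrt{187607 + 837874}\right) + 1451488\right)}{3609478 + 262150} = \frac{\left(-379864 - 378\right) + \left(\left(759722 + \sqrt{1025481}\right) + 1451488\right)}{3871628} = \left(-380242 + \left(2211210 + \sqrt{1025481}\right)\right) \frac{1}{3871628} = \left(1830968 + \sqrt{1025481}\right) \frac{1}{3871628} = \frac{457742}{967907} + \frac{\sqrt{1025481}}{3871628}$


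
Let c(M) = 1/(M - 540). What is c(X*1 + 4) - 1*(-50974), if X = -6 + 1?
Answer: 27576933/541 ≈ 50974.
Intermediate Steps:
X = -5
c(M) = 1/(-540 + M)
c(X*1 + 4) - 1*(-50974) = 1/(-540 + (-5*1 + 4)) - 1*(-50974) = 1/(-540 + (-5 + 4)) + 50974 = 1/(-540 - 1) + 50974 = 1/(-541) + 50974 = -1/541 + 50974 = 27576933/541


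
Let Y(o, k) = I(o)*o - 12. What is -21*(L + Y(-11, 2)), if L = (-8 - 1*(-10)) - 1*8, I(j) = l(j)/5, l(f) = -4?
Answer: 966/5 ≈ 193.20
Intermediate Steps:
I(j) = -⅘ (I(j) = -4/5 = -4*⅕ = -⅘)
L = -6 (L = (-8 + 10) - 8 = 2 - 8 = -6)
Y(o, k) = -12 - 4*o/5 (Y(o, k) = -4*o/5 - 12 = -12 - 4*o/5)
-21*(L + Y(-11, 2)) = -21*(-6 + (-12 - ⅘*(-11))) = -21*(-6 + (-12 + 44/5)) = -21*(-6 - 16/5) = -21*(-46/5) = 966/5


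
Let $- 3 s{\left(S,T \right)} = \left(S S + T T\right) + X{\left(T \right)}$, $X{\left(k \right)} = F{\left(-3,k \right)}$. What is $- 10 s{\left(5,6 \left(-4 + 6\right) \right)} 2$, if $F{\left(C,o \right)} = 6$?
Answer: $\frac{3500}{3} \approx 1166.7$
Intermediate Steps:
$X{\left(k \right)} = 6$
$s{\left(S,T \right)} = -2 - \frac{S^{2}}{3} - \frac{T^{2}}{3}$ ($s{\left(S,T \right)} = - \frac{\left(S S + T T\right) + 6}{3} = - \frac{\left(S^{2} + T^{2}\right) + 6}{3} = - \frac{6 + S^{2} + T^{2}}{3} = -2 - \frac{S^{2}}{3} - \frac{T^{2}}{3}$)
$- 10 s{\left(5,6 \left(-4 + 6\right) \right)} 2 = - 10 \left(-2 - \frac{5^{2}}{3} - \frac{\left(6 \left(-4 + 6\right)\right)^{2}}{3}\right) 2 = - 10 \left(-2 - \frac{25}{3} - \frac{\left(6 \cdot 2\right)^{2}}{3}\right) 2 = - 10 \left(-2 - \frac{25}{3} - \frac{12^{2}}{3}\right) 2 = - 10 \left(-2 - \frac{25}{3} - 48\right) 2 = \left(-10\right) \left(- \frac{175}{3}\right) 2 = \frac{1750}{3} \cdot 2 = \frac{3500}{3}$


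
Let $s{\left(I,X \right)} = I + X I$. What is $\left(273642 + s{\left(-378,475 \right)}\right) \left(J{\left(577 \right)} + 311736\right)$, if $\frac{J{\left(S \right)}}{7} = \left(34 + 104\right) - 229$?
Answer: $29154331686$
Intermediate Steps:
$J{\left(S \right)} = -637$ ($J{\left(S \right)} = 7 \left(\left(34 + 104\right) - 229\right) = 7 \left(138 - 229\right) = 7 \left(-91\right) = -637$)
$s{\left(I,X \right)} = I + I X$
$\left(273642 + s{\left(-378,475 \right)}\right) \left(J{\left(577 \right)} + 311736\right) = \left(273642 - 378 \left(1 + 475\right)\right) \left(-637 + 311736\right) = \left(273642 - 179928\right) 311099 = 93714 \cdot 311099 = 29154331686$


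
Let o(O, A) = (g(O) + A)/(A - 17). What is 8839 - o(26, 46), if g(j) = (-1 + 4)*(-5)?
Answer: 256300/29 ≈ 8837.9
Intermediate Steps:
g(j) = -15 (g(j) = 3*(-5) = -15)
o(O, A) = (-15 + A)/(-17 + A) (o(O, A) = (-15 + A)/(A - 17) = (-15 + A)/(-17 + A))
8839 - o(26, 46) = 8839 - (-15 + 46)/(-17 + 46) = 8839 - 31/29 = 256300/29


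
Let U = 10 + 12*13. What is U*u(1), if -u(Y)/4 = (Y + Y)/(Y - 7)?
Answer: 664/3 ≈ 221.33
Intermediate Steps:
U = 166 (U = 10 + 156 = 166)
u(Y) = -8*Y/(-7 + Y) (u(Y) = -4*(Y + Y)/(Y - 7) = -4*2*Y/(-7 + Y) = -8*Y/(-7 + Y))
U*u(1) = 166*(-8*1/(-7 + 1)) = 166*(-8*1/(-6)) = 166*(-8*1*(-1/6)) = 166*(4/3) = 664/3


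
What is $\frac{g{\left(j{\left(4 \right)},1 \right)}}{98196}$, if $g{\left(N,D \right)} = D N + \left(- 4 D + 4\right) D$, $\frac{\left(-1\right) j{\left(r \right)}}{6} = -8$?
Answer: $\frac{4}{8183} \approx 0.00048882$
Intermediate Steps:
$j{\left(r \right)} = 48$ ($j{\left(r \right)} = \left(-6\right) \left(-8\right) = 48$)
$g{\left(N,D \right)} = D N + D \left(4 - 4 D\right)$ ($g{\left(N,D \right)} = D N + \left(4 - 4 D\right) D = D N + D \left(4 - 4 D\right)$)
$\frac{g{\left(j{\left(4 \right)},1 \right)}}{98196} = \frac{1 \left(4 + 48 - 4\right)}{98196} = 1 \left(4 + 48 - 4\right) \frac{1}{98196} = 1 \cdot 48 \cdot \frac{1}{98196} = 48 \cdot \frac{1}{98196} = \frac{4}{8183}$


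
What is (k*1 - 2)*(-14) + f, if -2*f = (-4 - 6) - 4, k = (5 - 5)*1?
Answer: 35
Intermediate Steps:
k = 0 (k = 0*1 = 0)
f = 7 (f = -((-4 - 6) - 4)/2 = -(-10 - 4)/2 = -½*(-14) = 7)
(k*1 - 2)*(-14) + f = (0*1 - 2)*(-14) + 7 = (0 - 2)*(-14) + 7 = -2*(-14) + 7 = 28 + 7 = 35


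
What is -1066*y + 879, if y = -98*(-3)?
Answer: -312525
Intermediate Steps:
y = 294
-1066*y + 879 = -1066*294 + 879 = -313404 + 879 = -312525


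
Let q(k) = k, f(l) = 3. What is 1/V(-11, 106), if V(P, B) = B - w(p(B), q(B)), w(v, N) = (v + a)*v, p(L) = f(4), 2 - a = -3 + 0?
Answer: 1/82 ≈ 0.012195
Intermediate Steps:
a = 5 (a = 2 - (-3 + 0) = 2 - 1*(-3) = 2 + 3 = 5)
p(L) = 3
w(v, N) = v*(5 + v) (w(v, N) = (v + 5)*v = (5 + v)*v = v*(5 + v))
V(P, B) = -24 + B (V(P, B) = B - 3*(5 + 3) = B - 3*8 = B - 1*24 = B - 24 = -24 + B)
1/V(-11, 106) = 1/(-24 + 106) = 1/82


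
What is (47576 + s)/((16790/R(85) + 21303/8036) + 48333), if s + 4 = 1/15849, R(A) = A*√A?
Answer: 19270643526872465703136420/19579982232616260402345543 - 2779474829748239145824*√85/58739946697848781207036629 ≈ 0.98376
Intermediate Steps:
R(A) = A^(3/2)
s = -63395/15849 (s = -4 + 1/15849 = -63395/15849 ≈ -3.9999)
(47576 + s)/((16790/R(85) + 21303/8036) + 48333) = (47576 - 63395/15849)/((16790/(85^(3/2)) + 21303/8036) + 48333) = 753968629/(15849*((16790/((85*√85)) + 21303*(1/8036)) + 48333)) = 753968629/(15849*((16790*(√85/7225) + 21303/8036) + 48333)) = 753968629/(15849*((3358*√85/1445 + 21303/8036) + 48333)) = 753968629/(15849*((21303/8036 + 3358*√85/1445) + 48333)) = 753968629/(15849*(388425291/8036 + 3358*√85/1445))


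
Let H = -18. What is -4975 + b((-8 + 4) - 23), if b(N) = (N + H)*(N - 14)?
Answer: -3130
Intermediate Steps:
b(N) = (-18 + N)*(-14 + N) (b(N) = (N - 18)*(N - 14) = (-18 + N)*(-14 + N))
-4975 + b((-8 + 4) - 23) = -4975 + (252 + ((-8 + 4) - 23)**2 - 32*((-8 + 4) - 23)) = -4975 + (252 + (-4 - 23)**2 - 32*(-4 - 23)) = -4975 + (252 + (-27)**2 - 32*(-27)) = -4975 + (252 + 729 + 864) = -4975 + 1845 = -3130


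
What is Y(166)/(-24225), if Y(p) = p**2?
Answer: -27556/24225 ≈ -1.1375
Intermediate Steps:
Y(166)/(-24225) = 166**2/(-24225) = 27556*(-1/24225) = -27556/24225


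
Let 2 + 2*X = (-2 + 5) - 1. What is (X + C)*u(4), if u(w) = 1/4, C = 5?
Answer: 5/4 ≈ 1.2500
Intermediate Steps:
u(w) = ¼
X = 0 (X = -1 + ((-2 + 5) - 1)/2 = -1 + (3 - 1)/2 = -1 + (½)*2 = -1 + 1 = 0)
(X + C)*u(4) = (0 + 5)*(¼) = 5*(¼) = 5/4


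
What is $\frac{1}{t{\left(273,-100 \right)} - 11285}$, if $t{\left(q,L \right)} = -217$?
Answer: $- \frac{1}{11502} \approx -8.6941 \cdot 10^{-5}$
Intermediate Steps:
$\frac{1}{t{\left(273,-100 \right)} - 11285} = \frac{1}{-217 - 11285} = \frac{1}{-11502} = - \frac{1}{11502}$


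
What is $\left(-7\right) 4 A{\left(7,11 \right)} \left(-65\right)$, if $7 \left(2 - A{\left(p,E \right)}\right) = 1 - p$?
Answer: $5200$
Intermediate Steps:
$A{\left(p,E \right)} = \frac{13}{7} + \frac{p}{7}$ ($A{\left(p,E \right)} = 2 - \frac{1 - p}{7} = 2 + \left(- \frac{1}{7} + \frac{p}{7}\right) = \frac{13}{7} + \frac{p}{7}$)
$\left(-7\right) 4 A{\left(7,11 \right)} \left(-65\right) = \left(-7\right) 4 \left(\frac{13}{7} + \frac{1}{7} \cdot 7\right) \left(-65\right) = - 28 \left(\frac{13}{7} + 1\right) \left(-65\right) = \left(-28\right) \frac{20}{7} \left(-65\right) = \left(-80\right) \left(-65\right) = 5200$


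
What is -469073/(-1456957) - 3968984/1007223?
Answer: -5310177907409/1467480600411 ≈ -3.6186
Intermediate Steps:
-469073/(-1456957) - 3968984/1007223 = -469073*(-1/1456957) - 3968984*1/1007223 = 469073/1456957 - 3968984/1007223 = -5310177907409/1467480600411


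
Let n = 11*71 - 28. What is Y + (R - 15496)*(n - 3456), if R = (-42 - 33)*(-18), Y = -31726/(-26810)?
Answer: 512562148253/13405 ≈ 3.8237e+7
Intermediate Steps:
Y = 15863/13405 (Y = -31726*(-1/26810) = 15863/13405 ≈ 1.1834)
n = 753 (n = 781 - 28 = 753)
R = 1350 (R = -75*(-18) = 1350)
Y + (R - 15496)*(n - 3456) = 15863/13405 + (1350 - 15496)*(753 - 3456) = 15863/13405 - 14146*(-2703) = 15863/13405 + 38236638 = 512562148253/13405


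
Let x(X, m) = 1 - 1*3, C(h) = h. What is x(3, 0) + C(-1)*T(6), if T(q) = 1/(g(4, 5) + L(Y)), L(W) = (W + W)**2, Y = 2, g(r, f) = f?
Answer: -43/21 ≈ -2.0476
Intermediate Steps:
L(W) = 4*W**2 (L(W) = (2*W)**2 = 4*W**2)
T(q) = 1/21 (T(q) = 1/(5 + 4*2**2) = 1/(5 + 4*4) = 1/(5 + 16) = 1/21)
x(X, m) = -2 (x(X, m) = 1 - 3 = -2)
x(3, 0) + C(-1)*T(6) = -2 - 1*1/21 = -2 - 1/21 = -43/21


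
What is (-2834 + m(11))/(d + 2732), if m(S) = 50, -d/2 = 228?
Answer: -696/569 ≈ -1.2232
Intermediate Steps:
d = -456 (d = -2*228 = -456)
(-2834 + m(11))/(d + 2732) = (-2834 + 50)/(-456 + 2732) = -2784/2276 = -2784*1/2276 = -696/569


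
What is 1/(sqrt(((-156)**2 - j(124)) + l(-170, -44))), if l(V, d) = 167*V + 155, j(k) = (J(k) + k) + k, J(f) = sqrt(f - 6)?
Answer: -I/sqrt(4147 + sqrt(118)) ≈ -0.015508*I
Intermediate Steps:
J(f) = sqrt(-6 + f)
j(k) = sqrt(-6 + k) + 2*k (j(k) = (sqrt(-6 + k) + k) + k = (k + sqrt(-6 + k)) + k = sqrt(-6 + k) + 2*k)
l(V, d) = 155 + 167*V
1/(sqrt(((-156)**2 - j(124)) + l(-170, -44))) = 1/(sqrt(((-156)**2 - (sqrt(-6 + 124) + 2*124)) + (155 + 167*(-170)))) = 1/(sqrt((24336 - (sqrt(118) + 248)) + (155 - 28390))) = 1/(sqrt((24336 - (248 + sqrt(118))) - 28235)) = 1/(sqrt((24336 + (-248 - sqrt(118))) - 28235)) = 1/(sqrt((24088 - sqrt(118)) - 28235)) = 1/(sqrt(-4147 - sqrt(118))) = 1/sqrt(-4147 - sqrt(118))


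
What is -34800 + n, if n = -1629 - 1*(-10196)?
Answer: -26233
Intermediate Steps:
n = 8567 (n = -1629 + 10196 = 8567)
-34800 + n = -34800 + 8567 = -26233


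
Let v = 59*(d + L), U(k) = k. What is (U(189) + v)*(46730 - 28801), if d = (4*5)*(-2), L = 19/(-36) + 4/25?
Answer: -35381608541/900 ≈ -3.9313e+7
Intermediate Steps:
L = -331/900 (L = 19*(-1/36) + 4*(1/25) = -19/36 + 4/25 = -331/900 ≈ -0.36778)
d = -40 (d = 20*(-2) = -40)
v = -2143529/900 (v = 59*(-40 - 331/900) = 59*(-36331/900) = -2143529/900 ≈ -2381.7)
(U(189) + v)*(46730 - 28801) = (189 - 2143529/900)*(46730 - 28801) = -1973429/900*17929 = -35381608541/900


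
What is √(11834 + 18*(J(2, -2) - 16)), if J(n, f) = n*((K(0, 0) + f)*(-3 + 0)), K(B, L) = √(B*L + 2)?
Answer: √(11762 - 108*√2) ≈ 107.75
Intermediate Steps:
K(B, L) = √(2 + B*L)
J(n, f) = n*(-3*f - 3*√2) (J(n, f) = n*((√(2 + 0*0) + f)*(-3 + 0)) = n*((√(2 + 0) + f)*(-3)) = n*((√2 + f)*(-3)) = n*((f + √2)*(-3)) = n*(-3*f - 3*√2))
√(11834 + 18*(J(2, -2) - 16)) = √(11834 + 18*(-3*2*(-2 + √2) - 16)) = √(11834 + 18*((12 - 6*√2) - 16)) = √(11834 + 18*(-4 - 6*√2)) = √(11834 + (-72 - 108*√2)) = √(11762 - 108*√2)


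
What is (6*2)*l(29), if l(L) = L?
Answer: 348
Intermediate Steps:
(6*2)*l(29) = (6*2)*29 = 12*29 = 348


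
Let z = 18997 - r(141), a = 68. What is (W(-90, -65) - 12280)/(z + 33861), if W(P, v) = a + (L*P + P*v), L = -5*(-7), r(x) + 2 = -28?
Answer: -1189/6611 ≈ -0.17985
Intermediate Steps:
r(x) = -30 (r(x) = -2 - 28 = -30)
L = 35
z = 19027 (z = 18997 - 1*(-30) = 18997 + 30 = 19027)
W(P, v) = 68 + 35*P + P*v (W(P, v) = 68 + (35*P + P*v) = 68 + 35*P + P*v)
(W(-90, -65) - 12280)/(z + 33861) = ((68 + 35*(-90) - 90*(-65)) - 12280)/(19027 + 33861) = ((68 - 3150 + 5850) - 12280)/52888 = (2768 - 12280)*(1/52888) = -9512*1/52888 = -1189/6611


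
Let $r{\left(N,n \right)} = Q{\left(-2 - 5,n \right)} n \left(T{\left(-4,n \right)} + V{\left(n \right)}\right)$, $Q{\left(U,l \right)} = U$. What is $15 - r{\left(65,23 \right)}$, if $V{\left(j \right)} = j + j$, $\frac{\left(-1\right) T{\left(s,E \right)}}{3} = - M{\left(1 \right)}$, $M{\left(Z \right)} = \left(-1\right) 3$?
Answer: $5972$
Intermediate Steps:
$M{\left(Z \right)} = -3$
$T{\left(s,E \right)} = -9$ ($T{\left(s,E \right)} = - 3 \left(\left(-1\right) \left(-3\right)\right) = \left(-3\right) 3 = -9$)
$V{\left(j \right)} = 2 j$
$r{\left(N,n \right)} = - 7 n \left(-9 + 2 n\right)$ ($r{\left(N,n \right)} = \left(-2 - 5\right) n \left(-9 + 2 n\right) = - 7 n \left(-9 + 2 n\right)$)
$15 - r{\left(65,23 \right)} = 15 - 7 \cdot 23 \left(9 - 46\right) = 15 - 7 \cdot 23 \left(-37\right) = 15 - -5957 = 15 + 5957 = 5972$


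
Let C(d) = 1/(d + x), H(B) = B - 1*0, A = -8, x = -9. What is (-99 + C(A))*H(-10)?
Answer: 16840/17 ≈ 990.59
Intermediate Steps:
H(B) = B (H(B) = B + 0 = B)
C(d) = 1/(-9 + d) (C(d) = 1/(d - 9) = 1/(-9 + d))
(-99 + C(A))*H(-10) = (-99 + 1/(-9 - 8))*(-10) = (-99 + 1/(-17))*(-10) = (-99 - 1/17)*(-10) = -1684/17*(-10) = 16840/17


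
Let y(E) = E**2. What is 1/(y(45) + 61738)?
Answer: 1/63763 ≈ 1.5683e-5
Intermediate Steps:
1/(y(45) + 61738) = 1/(45**2 + 61738) = 1/(2025 + 61738) = 1/63763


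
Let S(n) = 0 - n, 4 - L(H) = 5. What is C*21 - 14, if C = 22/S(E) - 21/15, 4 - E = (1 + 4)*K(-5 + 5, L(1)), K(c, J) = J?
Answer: -1421/15 ≈ -94.733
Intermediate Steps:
L(H) = -1 (L(H) = 4 - 1*5 = 4 - 5 = -1)
E = 9 (E = 4 - (1 + 4)*(-1) = 4 - 5*(-1) = 4 - 1*(-5) = 4 + 5 = 9)
S(n) = -n
C = -173/45 (C = 22/((-1*9)) - 21/15 = 22/(-9) - 21*1/15 = 22*(-⅑) - 7/5 = -22/9 - 7/5 = -173/45 ≈ -3.8444)
C*21 - 14 = -173/45*21 - 14 = -1211/15 - 14 = -1421/15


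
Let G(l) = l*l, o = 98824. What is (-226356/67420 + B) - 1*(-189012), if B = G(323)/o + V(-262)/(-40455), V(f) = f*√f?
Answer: 314829394536199/1665678520 + 262*I*√262/40455 ≈ 1.8901e+5 + 0.10483*I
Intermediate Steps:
G(l) = l²
V(f) = f^(3/2)
B = 104329/98824 + 262*I*√262/40455 (B = 323²/98824 + (-262)^(3/2)/(-40455) = 104329*(1/98824) - 262*I*√262*(-1/40455) = 104329/98824 + 262*I*√262/40455 ≈ 1.0557 + 0.10483*I)
(-226356/67420 + B) - 1*(-189012) = (-226356/67420 + (104329/98824 + 262*I*√262/40455)) - 1*(-189012) = (-226356*1/67420 + (104329/98824 + 262*I*√262/40455)) + 189012 = (-56589/16855 + (104329/98824 + 262*I*√262/40455)) + 189012 = (-3833886041/1665678520 + 262*I*√262/40455) + 189012 = 314829394536199/1665678520 + 262*I*√262/40455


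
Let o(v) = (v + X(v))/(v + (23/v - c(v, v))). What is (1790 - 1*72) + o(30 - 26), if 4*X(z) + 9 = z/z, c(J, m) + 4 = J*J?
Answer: 15454/9 ≈ 1717.1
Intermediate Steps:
c(J, m) = -4 + J² (c(J, m) = -4 + J*J = -4 + J²)
X(z) = -2 (X(z) = -9/4 + (z/z)/4 = -9/4 + (¼)*1 = -9/4 + ¼ = -2)
o(v) = (-2 + v)/(4 + v - v² + 23/v) (o(v) = (v - 2)/(v + (23/v - (-4 + v²))) = (-2 + v)/(v + (23/v + (4 - v²))) = (-2 + v)/(v + (4 - v² + 23/v)) = (-2 + v)/(4 + v - v² + 23/v))
(1790 - 1*72) + o(30 - 26) = (1790 - 1*72) + (30 - 26)*(-2 + (30 - 26))/(23 + (30 - 26)² - (30 - 26)*(-4 + (30 - 26)²)) = (1790 - 72) + 4*(-2 + 4)/(23 + 4² - 1*4*(-4 + 4²)) = 1718 + 4*2/(23 + 16 - 1*4*(-4 + 16)) = 1718 + 4*2/(23 + 16 - 1*4*12) = 1718 + 4*2/(23 + 16 - 48) = 1718 + 4*2/(-9) = 1718 + 4*(-⅑)*2 = 1718 - 8/9 = 15454/9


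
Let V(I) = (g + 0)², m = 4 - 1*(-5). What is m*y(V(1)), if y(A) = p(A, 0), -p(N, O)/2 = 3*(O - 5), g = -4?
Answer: 270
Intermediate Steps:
m = 9 (m = 4 + 5 = 9)
V(I) = 16 (V(I) = (-4 + 0)² = (-4)² = 16)
p(N, O) = 30 - 6*O (p(N, O) = -6*(O - 5) = -6*(-5 + O) = -2*(-15 + 3*O) = 30 - 6*O)
y(A) = 30 (y(A) = 30 - 6*0 = 30 + 0 = 30)
m*y(V(1)) = 9*30 = 270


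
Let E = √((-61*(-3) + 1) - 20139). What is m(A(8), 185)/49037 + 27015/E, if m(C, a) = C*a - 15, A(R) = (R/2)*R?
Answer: 5905/49037 - 5403*I*√19955/3991 ≈ 0.12042 - 191.24*I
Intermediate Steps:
A(R) = R²/2 (A(R) = (R*(½))*R = (R/2)*R = R²/2)
m(C, a) = -15 + C*a
E = I*√19955 (E = √((183 + 1) - 20139) = √(184 - 20139) = √(-19955) = I*√19955 ≈ 141.26*I)
m(A(8), 185)/49037 + 27015/E = (-15 + ((½)*8²)*185)/49037 + 27015/((I*√19955)) = (-15 + ((½)*64)*185)*(1/49037) + 27015*(-I*√19955/19955) = (-15 + 32*185)*(1/49037) - 5403*I*√19955/3991 = (-15 + 5920)*(1/49037) - 5403*I*√19955/3991 = 5905*(1/49037) - 5403*I*√19955/3991 = 5905/49037 - 5403*I*√19955/3991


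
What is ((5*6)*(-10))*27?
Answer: -8100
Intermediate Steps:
((5*6)*(-10))*27 = (30*(-10))*27 = -300*27 = -8100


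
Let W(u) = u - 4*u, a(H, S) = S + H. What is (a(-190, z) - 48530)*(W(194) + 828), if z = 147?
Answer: -11948958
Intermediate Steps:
a(H, S) = H + S
W(u) = -3*u
(a(-190, z) - 48530)*(W(194) + 828) = ((-190 + 147) - 48530)*(-3*194 + 828) = (-43 - 48530)*(-582 + 828) = -48573*246 = -11948958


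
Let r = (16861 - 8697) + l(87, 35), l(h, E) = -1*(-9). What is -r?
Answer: -8173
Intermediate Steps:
l(h, E) = 9
r = 8173 (r = (16861 - 8697) + 9 = 8164 + 9 = 8173)
-r = -1*8173 = -8173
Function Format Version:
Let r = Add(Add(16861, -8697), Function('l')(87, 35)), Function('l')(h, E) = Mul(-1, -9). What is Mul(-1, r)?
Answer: -8173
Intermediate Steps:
Function('l')(h, E) = 9
r = 8173 (r = Add(Add(16861, -8697), 9) = Add(8164, 9) = 8173)
Mul(-1, r) = Mul(-1, 8173) = -8173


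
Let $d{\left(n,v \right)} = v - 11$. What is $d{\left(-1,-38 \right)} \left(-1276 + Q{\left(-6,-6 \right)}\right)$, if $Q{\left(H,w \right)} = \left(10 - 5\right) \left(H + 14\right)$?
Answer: $60564$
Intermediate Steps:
$Q{\left(H,w \right)} = 70 + 5 H$ ($Q{\left(H,w \right)} = 5 \left(14 + H\right) = 70 + 5 H$)
$d{\left(n,v \right)} = -11 + v$
$d{\left(-1,-38 \right)} \left(-1276 + Q{\left(-6,-6 \right)}\right) = \left(-11 - 38\right) \left(-1276 + \left(70 + 5 \left(-6\right)\right)\right) = - 49 \left(-1276 + \left(70 - 30\right)\right) = - 49 \left(-1276 + 40\right) = \left(-49\right) \left(-1236\right) = 60564$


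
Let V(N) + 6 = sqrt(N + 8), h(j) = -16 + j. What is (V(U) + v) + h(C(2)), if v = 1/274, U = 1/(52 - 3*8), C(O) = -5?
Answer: -7397/274 + 15*sqrt(7)/14 ≈ -24.162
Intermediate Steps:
U = 1/28 (U = 1/(52 - 24) = 1/28 ≈ 0.035714)
V(N) = -6 + sqrt(8 + N) (V(N) = -6 + sqrt(N + 8) = -6 + sqrt(8 + N))
v = 1/274 ≈ 0.0036496
(V(U) + v) + h(C(2)) = ((-6 + sqrt(8 + 1/28)) + 1/274) + (-16 - 5) = ((-6 + sqrt(225/28)) + 1/274) - 21 = ((-6 + 15*sqrt(7)/14) + 1/274) - 21 = (-1643/274 + 15*sqrt(7)/14) - 21 = -7397/274 + 15*sqrt(7)/14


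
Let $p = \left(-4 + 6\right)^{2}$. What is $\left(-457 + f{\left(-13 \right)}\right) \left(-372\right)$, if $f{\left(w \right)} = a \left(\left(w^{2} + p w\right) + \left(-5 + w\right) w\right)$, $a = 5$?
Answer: $-482856$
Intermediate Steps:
$p = 4$ ($p = 2^{2} = 4$)
$f{\left(w \right)} = 5 w^{2} + 20 w + 5 w \left(-5 + w\right)$ ($f{\left(w \right)} = 5 \left(\left(w^{2} + 4 w\right) + \left(-5 + w\right) w\right) = 5 \left(\left(w^{2} + 4 w\right) + w \left(-5 + w\right)\right) = 5 \left(w^{2} + 4 w + w \left(-5 + w\right)\right) = 5 w^{2} + 20 w + 5 w \left(-5 + w\right)$)
$\left(-457 + f{\left(-13 \right)}\right) \left(-372\right) = \left(-457 + 5 \left(-13\right) \left(-1 + 2 \left(-13\right)\right)\right) \left(-372\right) = \left(-457 + 5 \left(-13\right) \left(-1 - 26\right)\right) \left(-372\right) = \left(-457 + 5 \left(-13\right) \left(-27\right)\right) \left(-372\right) = \left(-457 + 1755\right) \left(-372\right) = 1298 \left(-372\right) = -482856$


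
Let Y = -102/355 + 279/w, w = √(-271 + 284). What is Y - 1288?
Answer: -457342/355 + 279*√13/13 ≈ -1210.9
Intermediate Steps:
w = √13 ≈ 3.6056
Y = -102/355 + 279*√13/13 (Y = -102/355 + 279/(√13) = -102*1/355 + 279*(√13/13) = -102/355 + 279*√13/13 ≈ 77.093)
Y - 1288 = (-102/355 + 279*√13/13) - 1288 = -457342/355 + 279*√13/13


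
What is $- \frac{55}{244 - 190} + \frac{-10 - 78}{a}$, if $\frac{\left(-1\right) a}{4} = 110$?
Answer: $- \frac{221}{270} \approx -0.81852$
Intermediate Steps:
$a = -440$ ($a = \left(-4\right) 110 = -440$)
$- \frac{55}{244 - 190} + \frac{-10 - 78}{a} = - \frac{55}{244 - 190} + \frac{-10 - 78}{-440} = - \frac{55}{244 - 190} + \left(-10 - 78\right) \left(- \frac{1}{440}\right) = - \frac{55}{54} - - \frac{1}{5} = \left(-55\right) \frac{1}{54} + \frac{1}{5} = - \frac{55}{54} + \frac{1}{5} = - \frac{221}{270}$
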